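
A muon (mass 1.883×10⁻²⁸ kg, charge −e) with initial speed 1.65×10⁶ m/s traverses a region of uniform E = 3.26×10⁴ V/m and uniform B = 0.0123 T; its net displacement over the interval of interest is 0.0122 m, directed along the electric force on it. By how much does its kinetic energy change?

The magnetic force is always ⟂ v and does no work; only the electric force changes KE.
ΔKE = F_E · d = |q|E d = (1.602×10⁻¹⁹)(3.26×10⁴)(0.0122) ≈ 6.37×10⁻¹⁷ J.

ΔKE ≈ 6.37×10⁻¹⁷ J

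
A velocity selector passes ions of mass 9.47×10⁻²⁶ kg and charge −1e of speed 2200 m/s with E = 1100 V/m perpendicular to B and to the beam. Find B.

Balance of forces in the selector: qE = qvB ⇒ B = E/v.
B = 1100/2200 = 0.50 T.

B = 0.50 T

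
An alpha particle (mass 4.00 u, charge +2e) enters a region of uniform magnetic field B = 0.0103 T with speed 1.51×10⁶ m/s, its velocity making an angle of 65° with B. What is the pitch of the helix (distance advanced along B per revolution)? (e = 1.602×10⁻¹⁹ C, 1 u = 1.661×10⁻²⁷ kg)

p ≈ 8.07 m

v∥ = v cosθ = 1.51×10⁶·cos65° ≈ 6.382×10⁵ m/s.
T = 2πm/(|q|B) = 2π(6.644×10⁻²⁷)/((3.204×10⁻¹⁹)(0.0103)) ≈ 1.265×10⁻⁵ s.
pitch = v∥ T = (6.382×10⁵)(1.265×10⁻⁵) ≈ 8.07 m.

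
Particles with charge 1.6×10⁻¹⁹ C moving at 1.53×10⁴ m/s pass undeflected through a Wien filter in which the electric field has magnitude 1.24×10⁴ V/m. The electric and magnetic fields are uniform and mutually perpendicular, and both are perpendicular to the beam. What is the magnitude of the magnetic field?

B = 0.810 T

Balance of forces in the selector: qE = qvB ⇒ B = E/v.
B = 1.24×10⁴/1.53×10⁴ = 0.810 T.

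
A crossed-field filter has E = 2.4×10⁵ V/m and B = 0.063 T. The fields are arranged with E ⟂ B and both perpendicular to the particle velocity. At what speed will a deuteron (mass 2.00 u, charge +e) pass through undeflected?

Straight-line motion ⇒ electric and magnetic forces cancel, so E = vB.
v = E/B = 2.4×10⁵/0.063 = 3.8×10⁶ m/s.

v = 3.8×10⁶ m/s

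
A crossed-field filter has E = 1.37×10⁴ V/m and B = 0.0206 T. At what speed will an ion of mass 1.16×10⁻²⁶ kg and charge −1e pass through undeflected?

Straight-line motion ⇒ electric and magnetic forces cancel, so E = vB.
v = E/B = 1.37×10⁴/0.0206 = 6.65×10⁵ m/s.
The result is independent of the particle's charge and mass.

v = 6.65×10⁵ m/s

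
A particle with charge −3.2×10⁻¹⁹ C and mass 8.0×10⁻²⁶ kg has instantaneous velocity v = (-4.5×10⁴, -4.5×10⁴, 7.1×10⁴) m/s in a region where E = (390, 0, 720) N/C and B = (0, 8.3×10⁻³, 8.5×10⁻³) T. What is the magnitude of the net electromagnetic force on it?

|F| ≈ 2.49×10⁻¹⁶ N

v×B = (-972, 382, -374) N/C.
E + v×B = (-582, 382, 346) N/C.
F = q(E + v×B) = (−3.2×10⁻¹⁹ C)·(-582, 382, 346) = (1.86×10⁻¹⁶, -1.22×10⁻¹⁶, -1.11×10⁻¹⁶) N.
|F| = 2.49×10⁻¹⁶ N.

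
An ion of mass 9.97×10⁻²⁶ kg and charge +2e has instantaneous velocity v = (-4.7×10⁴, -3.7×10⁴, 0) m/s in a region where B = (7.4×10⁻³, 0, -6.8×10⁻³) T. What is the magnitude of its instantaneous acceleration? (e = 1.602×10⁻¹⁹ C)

v×B = (252, -320, 274) N/C.
F = q v×B = (3.204×10⁻¹⁹ C)·(252, -320, 274) = (8.06×10⁻¹⁷, -1.02×10⁻¹⁶, 8.77×10⁻¹⁷) N.
|a| = |F|/m = 1.571×10⁻¹⁶/9.97×10⁻²⁶ ≈ 1.58×10⁹ m/s².

|a| ≈ 1.58×10⁹ m/s²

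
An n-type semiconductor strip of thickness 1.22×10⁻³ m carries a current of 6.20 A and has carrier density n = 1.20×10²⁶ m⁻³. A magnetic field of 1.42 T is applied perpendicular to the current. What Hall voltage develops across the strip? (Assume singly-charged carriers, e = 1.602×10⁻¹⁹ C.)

V_H ≈ 3.75×10⁻⁴ V

V_H = IB/(n e t).
V_H = (6.20)(1.42)/((1.20×10²⁶)(1.602×10⁻¹⁹)(1.22×10⁻³)) ≈ 3.75×10⁻⁴ V.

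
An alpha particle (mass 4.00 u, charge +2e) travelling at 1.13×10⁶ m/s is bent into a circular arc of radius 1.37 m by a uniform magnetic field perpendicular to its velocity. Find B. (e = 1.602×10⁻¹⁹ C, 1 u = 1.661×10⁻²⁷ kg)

From |q|vB = mv²/r, B = mv/(|q|r).
B = (6.644×10⁻²⁷)(1.13×10⁶)/((3.204×10⁻¹⁹)(1.37)) ≈ 0.0171 T.

B ≈ 0.0171 T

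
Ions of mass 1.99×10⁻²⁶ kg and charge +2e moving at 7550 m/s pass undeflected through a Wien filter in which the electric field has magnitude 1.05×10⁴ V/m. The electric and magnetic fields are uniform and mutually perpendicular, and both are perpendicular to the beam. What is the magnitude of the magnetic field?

B = 1.39 T

Balance of forces in the selector: qE = qvB ⇒ B = E/v.
B = 1.05×10⁴/7550 = 1.39 T.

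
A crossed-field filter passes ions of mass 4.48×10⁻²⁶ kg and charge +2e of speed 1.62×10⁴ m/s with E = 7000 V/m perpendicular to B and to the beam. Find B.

B = 0.432 T

Balance of forces in the selector: qE = qvB ⇒ B = E/v.
B = 7000/1.62×10⁴ = 0.432 T.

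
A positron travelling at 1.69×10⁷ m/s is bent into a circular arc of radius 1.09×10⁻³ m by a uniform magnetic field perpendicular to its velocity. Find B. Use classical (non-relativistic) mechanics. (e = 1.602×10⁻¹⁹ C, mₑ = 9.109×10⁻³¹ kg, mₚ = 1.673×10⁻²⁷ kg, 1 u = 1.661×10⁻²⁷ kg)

B ≈ 0.0882 T

From |q|vB = mv²/r, B = mv/(|q|r).
B = (9.109×10⁻³¹)(1.69×10⁷)/((1.602×10⁻¹⁹)(1.09×10⁻³)) ≈ 0.0882 T.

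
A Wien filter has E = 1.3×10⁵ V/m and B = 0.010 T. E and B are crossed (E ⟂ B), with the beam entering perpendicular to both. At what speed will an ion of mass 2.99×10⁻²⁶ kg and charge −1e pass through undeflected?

v = 1.3×10⁷ m/s

Straight-line motion ⇒ electric and magnetic forces cancel, so E = vB.
v = E/B = 1.3×10⁵/0.010 = 1.3×10⁷ m/s.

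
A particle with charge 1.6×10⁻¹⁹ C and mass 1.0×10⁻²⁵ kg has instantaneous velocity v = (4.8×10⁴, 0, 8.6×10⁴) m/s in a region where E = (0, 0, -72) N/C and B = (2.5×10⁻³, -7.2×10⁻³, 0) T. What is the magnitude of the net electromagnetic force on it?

|F| ≈ 1.24×10⁻¹⁶ N

v×B = (619, 215, -346) N/C.
E + v×B = (619, 215, -418) N/C.
F = q(E + v×B) = (1.6×10⁻¹⁹ C)·(619, 215, -418) = (9.91×10⁻¹⁷, 3.44×10⁻¹⁷, -6.68×10⁻¹⁷) N.
|F| = 1.24×10⁻¹⁶ N.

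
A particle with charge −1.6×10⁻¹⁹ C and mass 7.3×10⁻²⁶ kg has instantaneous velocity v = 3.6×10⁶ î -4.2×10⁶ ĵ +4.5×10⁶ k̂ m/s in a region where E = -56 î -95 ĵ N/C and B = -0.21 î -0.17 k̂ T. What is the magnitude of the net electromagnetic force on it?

v×B = (7.14×10⁵, -3.33×10⁵, -8.82×10⁵) N/C.
E + v×B = (7.14×10⁵, -3.33×10⁵, -8.82×10⁵) N/C.
F = q(E + v×B) = (−1.6×10⁻¹⁹ C)·(7.14×10⁵, -3.33×10⁵, -8.82×10⁵) = (-1.14×10⁻¹³, 5.33×10⁻¹⁴, 1.41×10⁻¹³) N.
|F| = 1.89×10⁻¹³ N.

|F| ≈ 1.89×10⁻¹³ N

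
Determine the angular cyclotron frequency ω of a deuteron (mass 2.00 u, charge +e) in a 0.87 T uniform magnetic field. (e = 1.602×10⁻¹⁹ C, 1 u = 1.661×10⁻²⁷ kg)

ω = |q|B/m.
ω = (1.602×10⁻¹⁹)(0.87)/3.322×10⁻²⁷ ≈ 4.2×10⁷ rad/s.

ω ≈ 4.2×10⁷ rad/s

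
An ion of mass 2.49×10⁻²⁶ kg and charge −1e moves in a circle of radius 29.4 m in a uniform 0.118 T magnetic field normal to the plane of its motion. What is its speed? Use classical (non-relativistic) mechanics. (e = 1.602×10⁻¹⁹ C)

v ≈ 2.23×10⁷ m/s

From |q|vB = mv²/r, v = |q|Br/m.
v = (1.602×10⁻¹⁹)(0.118)(29.4)/2.49×10⁻²⁶ ≈ 2.23×10⁷ m/s.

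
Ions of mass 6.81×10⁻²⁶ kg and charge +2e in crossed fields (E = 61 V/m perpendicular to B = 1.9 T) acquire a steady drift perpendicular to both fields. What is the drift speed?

v_d ≈ 32 m/s

The E×B drift speed is v_d = E/B.
v_d = 61/1.9 = 32 m/s.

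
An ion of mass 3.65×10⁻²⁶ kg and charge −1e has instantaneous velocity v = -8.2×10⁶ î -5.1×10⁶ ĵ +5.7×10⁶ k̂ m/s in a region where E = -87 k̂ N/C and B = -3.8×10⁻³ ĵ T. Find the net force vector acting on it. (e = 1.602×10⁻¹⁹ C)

v×B = (2.17×10⁴, 0, 3.12×10⁴) N/C.
E + v×B = (2.17×10⁴, 0, 3.11×10⁴) N/C.
F = q(E + v×B) = (−1.602×10⁻¹⁹ C)·(2.17×10⁴, 0, 3.11×10⁴) = (-3.47×10⁻¹⁵, 0, -4.98×10⁻¹⁵) N.

F ≈ (-3.47×10⁻¹⁵, 0, -4.98×10⁻¹⁵) N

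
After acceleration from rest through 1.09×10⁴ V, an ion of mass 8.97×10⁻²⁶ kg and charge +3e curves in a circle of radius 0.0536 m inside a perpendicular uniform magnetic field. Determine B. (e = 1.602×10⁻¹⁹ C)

B ≈ 1.19 T

v = √(2|q|V/m) = √(2·4.806×10⁻¹⁹·1.09×10⁴/8.97×10⁻²⁶) ≈ 3.418×10⁵ m/s.
B = mv/(|q|r) = (8.97×10⁻²⁶)(3.418×10⁵)/((4.806×10⁻¹⁹)(0.0536)) ≈ 1.19 T.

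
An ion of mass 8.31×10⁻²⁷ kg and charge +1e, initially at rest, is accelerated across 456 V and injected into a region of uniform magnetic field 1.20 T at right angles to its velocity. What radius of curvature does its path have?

Acceleration: |q|V = ½mv² ⇒ v = √(2|q|V/m) = √(2·1.602×10⁻¹⁹·456/8.31×10⁻²⁷) ≈ 1.326×10⁵ m/s.
In the field: r = mv/(|q|B) = (8.31×10⁻²⁷)(1.326×10⁵)/((1.602×10⁻¹⁹)(1.20)) ≈ 5.73×10⁻³ m.

r ≈ 5.73×10⁻³ m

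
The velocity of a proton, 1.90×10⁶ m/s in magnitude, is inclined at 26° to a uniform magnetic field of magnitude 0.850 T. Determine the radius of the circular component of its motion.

v⊥ = v sinθ = 1.90×10⁶·sin26° ≈ 8.329×10⁵ m/s.
r = m v⊥/(|q|B) = (1.673×10⁻²⁷)(8.329×10⁵)/((1.602×10⁻¹⁹)(0.850)) ≈ 0.0102 m.

r ≈ 0.0102 m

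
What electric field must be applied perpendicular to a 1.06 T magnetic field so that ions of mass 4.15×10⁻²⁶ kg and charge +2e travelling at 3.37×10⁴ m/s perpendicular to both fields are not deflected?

E = 3.57×10⁴ V/m

For straight-line motion qE = qvB, so E = vB.
E = 3.37×10⁴ × 1.06 = 3.57×10⁴ V/m.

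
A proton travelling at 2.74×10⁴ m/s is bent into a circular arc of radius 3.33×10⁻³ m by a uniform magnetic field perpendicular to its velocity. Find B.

B ≈ 0.0859 T

From |q|vB = mv²/r, B = mv/(|q|r).
B = (1.673×10⁻²⁷)(2.74×10⁴)/((1.602×10⁻¹⁹)(3.33×10⁻³)) ≈ 0.0859 T.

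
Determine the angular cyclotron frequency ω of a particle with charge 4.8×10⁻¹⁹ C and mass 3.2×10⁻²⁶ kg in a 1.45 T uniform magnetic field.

ω = |q|B/m.
ω = (4.8×10⁻¹⁹)(1.45)/3.2×10⁻²⁶ ≈ 2.18×10⁷ rad/s.

ω ≈ 2.18×10⁷ rad/s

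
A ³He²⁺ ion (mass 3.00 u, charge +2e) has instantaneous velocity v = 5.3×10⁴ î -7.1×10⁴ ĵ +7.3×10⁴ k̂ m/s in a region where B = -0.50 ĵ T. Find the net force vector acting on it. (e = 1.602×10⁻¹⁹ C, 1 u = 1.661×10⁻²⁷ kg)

v×B = (3.65×10⁴, 0, -2.65×10⁴) N/C.
F = q v×B = (3.204×10⁻¹⁹ C)·(3.65×10⁴, 0, -2.65×10⁴) = (1.17×10⁻¹⁴, 0, -8.49×10⁻¹⁵) N.

F ≈ (1.17×10⁻¹⁴, 0, -8.49×10⁻¹⁵) N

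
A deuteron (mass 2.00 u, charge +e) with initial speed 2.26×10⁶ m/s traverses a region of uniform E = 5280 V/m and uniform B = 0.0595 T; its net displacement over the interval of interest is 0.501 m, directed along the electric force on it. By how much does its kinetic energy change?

ΔKE ≈ 4.24×10⁻¹⁶ J

The magnetic force is always ⟂ v and does no work; only the electric force changes KE.
ΔKE = F_E · d = |q|E d = (1.602×10⁻¹⁹)(5280)(0.501) ≈ 4.24×10⁻¹⁶ J.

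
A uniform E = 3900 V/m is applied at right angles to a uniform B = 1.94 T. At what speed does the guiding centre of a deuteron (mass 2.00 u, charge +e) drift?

The E×B drift speed is v_d = E/B.
v_d = 3900/1.94 = 2010 m/s.

v_d ≈ 2010 m/s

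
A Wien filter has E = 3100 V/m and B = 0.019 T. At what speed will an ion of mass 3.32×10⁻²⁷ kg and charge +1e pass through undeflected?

v = 1.6×10⁵ m/s

For undeflected motion the electric and magnetic forces balance: qE = qvB.
v = E/B = 3100/0.019 = 1.6×10⁵ m/s.
The result is independent of the particle's charge and mass.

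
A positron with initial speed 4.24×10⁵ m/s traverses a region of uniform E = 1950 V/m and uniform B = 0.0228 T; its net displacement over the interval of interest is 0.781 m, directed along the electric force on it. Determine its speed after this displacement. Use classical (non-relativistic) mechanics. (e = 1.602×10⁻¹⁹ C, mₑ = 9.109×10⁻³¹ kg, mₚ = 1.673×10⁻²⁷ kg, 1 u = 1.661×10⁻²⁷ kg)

B does no work; ΔKE = |q|E d.
½mv_f² = ½mv₀² + |q|Ed = ½(9.109×10⁻³¹)(4.24×10⁵)² + (1.602×10⁻¹⁹)(1950)(0.781) ≈ 8.188×10⁻²⁰ J + 2.440×10⁻¹⁶ J ≈ 2.441×10⁻¹⁶ J.
v_f = √(2·2.441×10⁻¹⁶/9.109×10⁻³¹) ≈ 2.31×10⁷ m/s.

v_f ≈ 2.31×10⁷ m/s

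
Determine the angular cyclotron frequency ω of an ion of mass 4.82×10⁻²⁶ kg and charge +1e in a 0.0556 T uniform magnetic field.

ω = |q|B/m.
ω = (1.602×10⁻¹⁹)(0.0556)/4.82×10⁻²⁶ ≈ 1.85×10⁵ rad/s.

ω ≈ 1.85×10⁵ rad/s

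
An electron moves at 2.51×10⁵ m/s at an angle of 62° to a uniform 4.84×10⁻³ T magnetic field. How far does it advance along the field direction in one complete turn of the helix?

v∥ = v cosθ = 2.51×10⁵·cos62° ≈ 1.178×10⁵ m/s.
T = 2πm/(|q|B) = 2π(9.109×10⁻³¹)/((1.602×10⁻¹⁹)(4.84×10⁻³)) ≈ 7.381×10⁻⁹ s.
pitch = v∥ T = (1.178×10⁵)(7.381×10⁻⁹) ≈ 8.70×10⁻⁴ m.

p ≈ 8.70×10⁻⁴ m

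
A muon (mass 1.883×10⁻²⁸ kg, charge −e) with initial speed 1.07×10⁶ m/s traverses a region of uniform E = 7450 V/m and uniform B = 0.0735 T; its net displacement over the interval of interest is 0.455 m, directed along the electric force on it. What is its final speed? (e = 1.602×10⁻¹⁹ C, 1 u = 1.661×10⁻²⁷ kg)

v_f ≈ 2.63×10⁶ m/s

B does no work; ΔKE = |q|E d.
½mv_f² = ½mv₀² + |q|Ed = ½(1.883×10⁻²⁸)(1.07×10⁶)² + (1.602×10⁻¹⁹)(7450)(0.455) ≈ 1.078×10⁻¹⁶ J + 5.430×10⁻¹⁶ J ≈ 6.508×10⁻¹⁶ J.
v_f = √(2·6.508×10⁻¹⁶/1.883×10⁻²⁸) ≈ 2.63×10⁶ m/s.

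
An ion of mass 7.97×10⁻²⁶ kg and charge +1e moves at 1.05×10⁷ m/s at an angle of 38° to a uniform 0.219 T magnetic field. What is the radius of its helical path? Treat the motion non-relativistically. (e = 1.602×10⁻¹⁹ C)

r ≈ 14.7 m

v⊥ = v sinθ = 1.05×10⁷·sin38° ≈ 6.464×10⁶ m/s.
r = m v⊥/(|q|B) = (7.97×10⁻²⁶)(6.464×10⁶)/((1.602×10⁻¹⁹)(0.219)) ≈ 14.7 m.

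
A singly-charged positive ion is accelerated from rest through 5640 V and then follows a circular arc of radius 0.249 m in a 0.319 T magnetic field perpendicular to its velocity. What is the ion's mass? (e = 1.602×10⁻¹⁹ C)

m ≈ 8.96×10⁻²⁶ kg

Combine |q|V = ½mv² and r = mv/(|q|B): eliminate v to get m = qB²r²/(2V).
m = (1.602×10⁻¹⁹)(0.319)²(0.249)²/(2·5640) ≈ 8.96×10⁻²⁶ kg.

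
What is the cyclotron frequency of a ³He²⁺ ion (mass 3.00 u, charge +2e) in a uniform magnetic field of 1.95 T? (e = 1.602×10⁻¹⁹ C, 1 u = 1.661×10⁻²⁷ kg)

f ≈ 2.00×10⁷ Hz

f = |q|B/(2πm).
f = (3.204×10⁻¹⁹)(1.95)/(2π·4.983×10⁻²⁷) ≈ 2.00×10⁷ Hz.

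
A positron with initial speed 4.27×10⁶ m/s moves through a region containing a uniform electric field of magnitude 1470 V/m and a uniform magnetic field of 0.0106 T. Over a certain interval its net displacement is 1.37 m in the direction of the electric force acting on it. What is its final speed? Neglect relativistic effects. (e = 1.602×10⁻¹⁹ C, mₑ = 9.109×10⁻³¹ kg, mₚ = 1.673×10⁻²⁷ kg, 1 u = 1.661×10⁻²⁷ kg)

v_f ≈ 2.70×10⁷ m/s

B does no work; ΔKE = |q|E d.
½mv_f² = ½mv₀² + |q|Ed = ½(9.109×10⁻³¹)(4.27×10⁶)² + (1.602×10⁻¹⁹)(1470)(1.37) ≈ 8.304×10⁻¹⁸ J + 3.226×10⁻¹⁶ J ≈ 3.309×10⁻¹⁶ J.
v_f = √(2·3.309×10⁻¹⁶/9.109×10⁻³¹) ≈ 2.70×10⁷ m/s.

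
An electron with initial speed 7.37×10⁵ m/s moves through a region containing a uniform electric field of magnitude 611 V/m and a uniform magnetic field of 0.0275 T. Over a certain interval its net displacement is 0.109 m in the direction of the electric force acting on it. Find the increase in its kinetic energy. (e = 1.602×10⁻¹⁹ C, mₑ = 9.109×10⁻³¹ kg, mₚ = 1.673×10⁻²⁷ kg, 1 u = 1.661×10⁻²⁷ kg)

The magnetic force is always ⟂ v and does no work; only the electric force changes KE.
ΔKE = F_E · d = |q|E d = (1.602×10⁻¹⁹)(611)(0.109) ≈ 1.07×10⁻¹⁷ J.

ΔKE ≈ 1.07×10⁻¹⁷ J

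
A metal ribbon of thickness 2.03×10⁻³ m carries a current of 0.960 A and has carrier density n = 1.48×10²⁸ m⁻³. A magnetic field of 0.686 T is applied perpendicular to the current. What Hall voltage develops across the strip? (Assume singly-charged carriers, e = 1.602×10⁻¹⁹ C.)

V_H ≈ 1.37×10⁻⁷ V

V_H = IB/(n e t).
V_H = (0.960)(0.686)/((1.48×10²⁸)(1.602×10⁻¹⁹)(2.03×10⁻³)) ≈ 1.37×10⁻⁷ V.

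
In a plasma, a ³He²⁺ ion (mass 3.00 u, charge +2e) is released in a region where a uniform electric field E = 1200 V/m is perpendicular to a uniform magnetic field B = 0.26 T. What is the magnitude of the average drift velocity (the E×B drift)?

v_d ≈ 4600 m/s

In crossed fields the guiding centre drifts at v_d = |E×B|/B² = E/B, independent of charge and mass.
v_d = 1200/0.26 = 4600 m/s.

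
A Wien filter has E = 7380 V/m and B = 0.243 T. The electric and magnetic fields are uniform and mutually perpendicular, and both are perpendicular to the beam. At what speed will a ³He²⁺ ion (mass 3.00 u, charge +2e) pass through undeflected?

For undeflected motion the electric and magnetic forces balance: qE = qvB.
v = E/B = 7380/0.243 = 3.04×10⁴ m/s.
The result is independent of the particle's charge and mass.

v = 3.04×10⁴ m/s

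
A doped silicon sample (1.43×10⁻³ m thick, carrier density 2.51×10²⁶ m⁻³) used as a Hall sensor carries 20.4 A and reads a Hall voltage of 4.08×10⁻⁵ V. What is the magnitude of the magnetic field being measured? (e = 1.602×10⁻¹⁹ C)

From V_H = IB/(n e t), B = V_H n e t / I.
B = (4.08×10⁻⁵)(2.51×10²⁶)(1.602×10⁻¹⁹)(1.43×10⁻³)/20.4 ≈ 0.115 T.

B ≈ 0.115 T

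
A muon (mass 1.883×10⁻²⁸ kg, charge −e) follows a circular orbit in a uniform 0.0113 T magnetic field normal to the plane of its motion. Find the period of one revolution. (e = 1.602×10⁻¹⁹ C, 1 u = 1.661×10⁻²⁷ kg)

T ≈ 6.54×10⁻⁷ s

The cyclotron period depends only on m, q, B: T = 2πm/(|q|B).
T = 2π(1.883×10⁻²⁸)/((1.602×10⁻¹⁹)(0.0113)) ≈ 6.54×10⁻⁷ s.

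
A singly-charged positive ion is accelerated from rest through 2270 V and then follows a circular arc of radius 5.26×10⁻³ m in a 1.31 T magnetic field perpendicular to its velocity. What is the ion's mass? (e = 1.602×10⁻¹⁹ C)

m ≈ 1.68×10⁻²⁷ kg

Combine |q|V = ½mv² and r = mv/(|q|B): eliminate v to get m = qB²r²/(2V).
m = (1.602×10⁻¹⁹)(1.31)²(5.26×10⁻³)²/(2·2270) ≈ 1.68×10⁻²⁷ kg.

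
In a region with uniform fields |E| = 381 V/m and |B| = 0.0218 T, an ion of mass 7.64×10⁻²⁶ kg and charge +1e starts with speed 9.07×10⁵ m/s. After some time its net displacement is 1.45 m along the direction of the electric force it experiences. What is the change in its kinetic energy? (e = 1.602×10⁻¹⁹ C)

ΔKE ≈ 8.85×10⁻¹⁷ J

The magnetic force is always ⟂ v and does no work; only the electric force changes KE.
ΔKE = F_E · d = |q|E d = (1.602×10⁻¹⁹)(381)(1.45) ≈ 8.85×10⁻¹⁷ J.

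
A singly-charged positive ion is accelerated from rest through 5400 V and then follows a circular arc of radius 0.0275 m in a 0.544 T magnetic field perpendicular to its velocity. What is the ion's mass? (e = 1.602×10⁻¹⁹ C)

Combine |q|V = ½mv² and r = mv/(|q|B): eliminate v to get m = qB²r²/(2V).
m = (1.602×10⁻¹⁹)(0.544)²(0.0275)²/(2·5400) ≈ 3.32×10⁻²⁷ kg.

m ≈ 3.32×10⁻²⁷ kg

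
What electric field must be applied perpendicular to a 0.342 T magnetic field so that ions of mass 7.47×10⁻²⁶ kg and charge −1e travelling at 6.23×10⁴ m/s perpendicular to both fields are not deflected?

E = 2.13×10⁴ V/m

For straight-line motion qE = qvB, so E = vB.
E = 6.23×10⁴ × 0.342 = 2.13×10⁴ V/m.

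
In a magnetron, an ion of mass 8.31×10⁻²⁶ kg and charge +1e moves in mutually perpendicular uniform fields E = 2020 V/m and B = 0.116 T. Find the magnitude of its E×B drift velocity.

In crossed fields the guiding centre drifts at v_d = |E×B|/B² = E/B, independent of charge and mass.
v_d = 2020/0.116 = 1.74×10⁴ m/s.

v_d ≈ 1.74×10⁴ m/s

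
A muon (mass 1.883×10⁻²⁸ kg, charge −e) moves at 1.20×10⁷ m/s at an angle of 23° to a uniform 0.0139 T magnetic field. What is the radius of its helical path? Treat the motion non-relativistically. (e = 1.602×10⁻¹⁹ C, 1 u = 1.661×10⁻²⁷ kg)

v⊥ = v sinθ = 1.20×10⁷·sin23° ≈ 4.689×10⁶ m/s.
r = m v⊥/(|q|B) = (1.883×10⁻²⁸)(4.689×10⁶)/((1.602×10⁻¹⁹)(0.0139)) ≈ 0.396 m.

r ≈ 0.396 m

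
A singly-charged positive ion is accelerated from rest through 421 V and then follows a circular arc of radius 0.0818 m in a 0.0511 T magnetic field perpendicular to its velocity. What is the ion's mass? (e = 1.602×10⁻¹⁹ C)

Combine |q|V = ½mv² and r = mv/(|q|B): eliminate v to get m = qB²r²/(2V).
m = (1.602×10⁻¹⁹)(0.0511)²(0.0818)²/(2·421) ≈ 3.32×10⁻²⁷ kg.

m ≈ 3.32×10⁻²⁷ kg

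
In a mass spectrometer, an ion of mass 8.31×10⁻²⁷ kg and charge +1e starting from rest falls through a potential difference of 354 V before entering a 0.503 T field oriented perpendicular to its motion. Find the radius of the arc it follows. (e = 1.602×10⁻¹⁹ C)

r ≈ 0.0120 m

Acceleration: |q|V = ½mv² ⇒ v = √(2|q|V/m) = √(2·1.602×10⁻¹⁹·354/8.31×10⁻²⁷) ≈ 1.168×10⁵ m/s.
In the field: r = mv/(|q|B) = (8.31×10⁻²⁷)(1.168×10⁵)/((1.602×10⁻¹⁹)(0.503)) ≈ 0.0120 m.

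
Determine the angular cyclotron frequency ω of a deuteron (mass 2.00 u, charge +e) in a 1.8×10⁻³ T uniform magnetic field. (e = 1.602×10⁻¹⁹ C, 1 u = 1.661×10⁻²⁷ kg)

ω = |q|B/m.
ω = (1.602×10⁻¹⁹)(1.8×10⁻³)/3.322×10⁻²⁷ ≈ 8.7×10⁴ rad/s.

ω ≈ 8.7×10⁴ rad/s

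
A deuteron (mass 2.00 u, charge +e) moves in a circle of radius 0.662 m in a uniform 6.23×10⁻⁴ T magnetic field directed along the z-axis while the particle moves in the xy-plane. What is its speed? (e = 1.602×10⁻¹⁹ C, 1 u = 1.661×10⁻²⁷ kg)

From |q|vB = mv²/r, v = |q|Br/m.
v = (1.602×10⁻¹⁹)(6.23×10⁻⁴)(0.662)/3.322×10⁻²⁷ ≈ 1.99×10⁴ m/s.

v ≈ 1.99×10⁴ m/s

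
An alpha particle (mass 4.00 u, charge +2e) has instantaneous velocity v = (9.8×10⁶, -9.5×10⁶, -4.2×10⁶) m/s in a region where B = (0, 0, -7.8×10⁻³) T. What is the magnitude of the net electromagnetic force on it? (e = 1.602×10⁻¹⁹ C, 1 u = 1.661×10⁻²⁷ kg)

v×B = (7.41×10⁴, 7.64×10⁴, 0) N/C.
F = q v×B = (3.204×10⁻¹⁹ C)·(7.41×10⁴, 7.64×10⁴, 0) = (2.37×10⁻¹⁴, 2.45×10⁻¹⁴, 0) N.
|F| = 3.41×10⁻¹⁴ N.

|F| ≈ 3.41×10⁻¹⁴ N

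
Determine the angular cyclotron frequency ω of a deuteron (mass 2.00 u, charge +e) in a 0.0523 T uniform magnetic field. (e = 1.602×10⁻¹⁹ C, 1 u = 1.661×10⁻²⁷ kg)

ω = |q|B/m.
ω = (1.602×10⁻¹⁹)(0.0523)/3.322×10⁻²⁷ ≈ 2.52×10⁶ rad/s.

ω ≈ 2.52×10⁶ rad/s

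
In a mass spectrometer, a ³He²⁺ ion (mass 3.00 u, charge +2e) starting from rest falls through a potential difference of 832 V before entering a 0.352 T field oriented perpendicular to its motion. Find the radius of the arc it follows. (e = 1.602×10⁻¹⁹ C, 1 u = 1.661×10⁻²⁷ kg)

Acceleration: |q|V = ½mv² ⇒ v = √(2|q|V/m) = √(2·3.204×10⁻¹⁹·832/4.983×10⁻²⁷) ≈ 3.271×10⁵ m/s.
In the field: r = mv/(|q|B) = (4.983×10⁻²⁷)(3.271×10⁵)/((3.204×10⁻¹⁹)(0.352)) ≈ 0.0145 m.

r ≈ 0.0145 m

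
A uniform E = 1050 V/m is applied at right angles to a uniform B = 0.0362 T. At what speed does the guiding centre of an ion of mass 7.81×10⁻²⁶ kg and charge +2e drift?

v_d ≈ 2.90×10⁴ m/s

The E×B drift speed is v_d = E/B.
v_d = 1050/0.0362 = 2.90×10⁴ m/s.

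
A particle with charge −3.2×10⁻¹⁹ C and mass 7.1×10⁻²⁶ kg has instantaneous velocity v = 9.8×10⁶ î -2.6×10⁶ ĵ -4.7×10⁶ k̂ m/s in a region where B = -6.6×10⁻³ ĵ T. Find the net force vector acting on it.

v×B = (-3.10×10⁴, 0, -6.47×10⁴) N/C.
F = q v×B = (−3.2×10⁻¹⁹ C)·(-3.10×10⁴, 0, -6.47×10⁴) = (9.93×10⁻¹⁵, 0, 2.07×10⁻¹⁴) N.

F ≈ (9.93×10⁻¹⁵, 0, 2.07×10⁻¹⁴) N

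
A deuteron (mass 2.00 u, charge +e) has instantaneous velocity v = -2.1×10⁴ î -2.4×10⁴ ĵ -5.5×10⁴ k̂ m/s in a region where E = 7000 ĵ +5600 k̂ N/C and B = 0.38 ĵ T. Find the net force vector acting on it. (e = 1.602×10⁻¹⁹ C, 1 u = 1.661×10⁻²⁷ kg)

F ≈ (3.35×10⁻¹⁵, 1.12×10⁻¹⁵, -3.81×10⁻¹⁶) N

v×B = (2.09×10⁴, 0, -7980) N/C.
E + v×B = (2.09×10⁴, 7000, -2380) N/C.
F = q(E + v×B) = (1.602×10⁻¹⁹ C)·(2.09×10⁴, 7000, -2380) = (3.35×10⁻¹⁵, 1.12×10⁻¹⁵, -3.81×10⁻¹⁶) N.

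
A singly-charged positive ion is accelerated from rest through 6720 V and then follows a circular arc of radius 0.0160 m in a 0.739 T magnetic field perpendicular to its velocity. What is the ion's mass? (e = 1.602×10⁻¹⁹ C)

Combine |q|V = ½mv² and r = mv/(|q|B): eliminate v to get m = qB²r²/(2V).
m = (1.602×10⁻¹⁹)(0.739)²(0.0160)²/(2·6720) ≈ 1.67×10⁻²⁷ kg.

m ≈ 1.67×10⁻²⁷ kg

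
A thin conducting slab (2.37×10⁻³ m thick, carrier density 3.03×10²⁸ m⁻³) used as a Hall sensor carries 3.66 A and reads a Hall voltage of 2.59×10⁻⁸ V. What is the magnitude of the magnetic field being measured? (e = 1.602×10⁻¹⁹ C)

B ≈ 0.0814 T

From V_H = IB/(n e t), B = V_H n e t / I.
B = (2.59×10⁻⁸)(3.03×10²⁸)(1.602×10⁻¹⁹)(2.37×10⁻³)/3.66 ≈ 0.0814 T.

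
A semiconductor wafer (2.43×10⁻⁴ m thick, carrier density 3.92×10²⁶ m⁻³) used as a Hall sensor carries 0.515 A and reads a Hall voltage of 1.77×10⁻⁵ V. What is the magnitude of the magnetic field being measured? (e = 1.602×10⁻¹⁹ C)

From V_H = IB/(n e t), B = V_H n e t / I.
B = (1.77×10⁻⁵)(3.92×10²⁶)(1.602×10⁻¹⁹)(2.43×10⁻⁴)/0.515 ≈ 0.524 T.

B ≈ 0.524 T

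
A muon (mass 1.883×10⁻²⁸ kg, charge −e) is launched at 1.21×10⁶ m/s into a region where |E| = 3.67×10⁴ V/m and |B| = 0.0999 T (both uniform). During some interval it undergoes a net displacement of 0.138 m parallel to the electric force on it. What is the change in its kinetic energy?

The magnetic force is always ⟂ v and does no work; only the electric force changes KE.
ΔKE = F_E · d = |q|E d = (1.602×10⁻¹⁹)(3.67×10⁴)(0.138) ≈ 8.11×10⁻¹⁶ J.

ΔKE ≈ 8.11×10⁻¹⁶ J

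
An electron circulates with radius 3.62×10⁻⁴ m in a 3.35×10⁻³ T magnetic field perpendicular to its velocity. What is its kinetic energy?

v = |q|Br/m, then KE = ½mv² = (qBr)²/(2m).
v = (1.602×10⁻¹⁹)(3.35×10⁻³)(3.62×10⁻⁴)/9.109×10⁻³¹ ≈ 2.133×10⁵ m/s.
KE = ½(9.109×10⁻³¹)(2.133×10⁵)² ≈ 2.07×10⁻²⁰ J = 0.129 eV.

KE ≈ 0.129 eV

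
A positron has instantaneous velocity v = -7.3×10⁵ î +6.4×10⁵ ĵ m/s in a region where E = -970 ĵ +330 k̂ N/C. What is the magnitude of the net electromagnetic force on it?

Only an electric field acts, so F = qE = (1.602×10⁻¹⁹ C)·(0, -970, 330) = (0, -1.55×10⁻¹⁶, 5.29×10⁻¹⁷) N.
|F| = 1.64×10⁻¹⁶ N.

|F| ≈ 1.64×10⁻¹⁶ N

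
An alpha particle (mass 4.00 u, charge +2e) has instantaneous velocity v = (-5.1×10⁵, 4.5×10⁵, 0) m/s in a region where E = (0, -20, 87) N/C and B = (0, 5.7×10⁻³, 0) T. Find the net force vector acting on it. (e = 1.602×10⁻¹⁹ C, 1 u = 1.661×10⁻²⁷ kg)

F ≈ (0, -6.41×10⁻¹⁸, -9.04×10⁻¹⁶) N

v×B = (0, 0, -2910) N/C.
E + v×B = (0, -20.0, -2820) N/C.
F = q(E + v×B) = (3.204×10⁻¹⁹ C)·(0, -20.0, -2820) = (0, -6.41×10⁻¹⁸, -9.04×10⁻¹⁶) N.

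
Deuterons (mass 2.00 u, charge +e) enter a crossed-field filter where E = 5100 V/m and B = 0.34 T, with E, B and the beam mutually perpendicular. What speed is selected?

Straight-line motion ⇒ electric and magnetic forces cancel, so E = vB.
v = E/B = 5100/0.34 = 1.5×10⁴ m/s.

v = 1.5×10⁴ m/s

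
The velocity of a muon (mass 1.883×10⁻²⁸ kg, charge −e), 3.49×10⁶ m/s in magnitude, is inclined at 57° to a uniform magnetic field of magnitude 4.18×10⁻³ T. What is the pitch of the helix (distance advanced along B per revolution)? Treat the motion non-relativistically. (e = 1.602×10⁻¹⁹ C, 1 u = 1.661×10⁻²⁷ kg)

v∥ = v cosθ = 3.49×10⁶·cos57° ≈ 1.901×10⁶ m/s.
T = 2πm/(|q|B) = 2π(1.883×10⁻²⁸)/((1.602×10⁻¹⁹)(4.18×10⁻³)) ≈ 1.767×10⁻⁶ s.
pitch = v∥ T = (1.901×10⁶)(1.767×10⁻⁶) ≈ 3.36 m.

p ≈ 3.36 m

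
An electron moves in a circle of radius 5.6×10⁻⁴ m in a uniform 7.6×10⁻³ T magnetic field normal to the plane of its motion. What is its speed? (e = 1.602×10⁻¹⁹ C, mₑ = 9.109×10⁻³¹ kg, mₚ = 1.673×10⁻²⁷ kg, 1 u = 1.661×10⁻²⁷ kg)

v ≈ 7.5×10⁵ m/s

From |q|vB = mv²/r, v = |q|Br/m.
v = (1.602×10⁻¹⁹)(7.6×10⁻³)(5.6×10⁻⁴)/9.109×10⁻³¹ ≈ 7.5×10⁵ m/s.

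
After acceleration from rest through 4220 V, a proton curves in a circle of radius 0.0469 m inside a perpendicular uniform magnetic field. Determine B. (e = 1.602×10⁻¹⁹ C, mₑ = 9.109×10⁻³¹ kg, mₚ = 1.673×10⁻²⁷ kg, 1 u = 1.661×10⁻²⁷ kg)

B ≈ 0.200 T

v = √(2|q|V/m) = √(2·1.602×10⁻¹⁹·4220/1.673×10⁻²⁷) ≈ 8.990×10⁵ m/s.
B = mv/(|q|r) = (1.673×10⁻²⁷)(8.990×10⁵)/((1.602×10⁻¹⁹)(0.0469)) ≈ 0.200 T.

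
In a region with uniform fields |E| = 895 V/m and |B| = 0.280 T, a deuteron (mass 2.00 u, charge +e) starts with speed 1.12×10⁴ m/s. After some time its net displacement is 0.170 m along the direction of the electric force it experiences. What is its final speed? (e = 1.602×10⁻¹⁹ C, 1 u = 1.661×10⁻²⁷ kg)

B does no work; ΔKE = |q|E d.
½mv_f² = ½mv₀² + |q|Ed = ½(3.322×10⁻²⁷)(1.12×10⁴)² + (1.602×10⁻¹⁹)(895)(0.170) ≈ 2.084×10⁻¹⁹ J + 2.437×10⁻¹⁷ J ≈ 2.458×10⁻¹⁷ J.
v_f = √(2·2.458×10⁻¹⁷/3.322×10⁻²⁷) ≈ 1.22×10⁵ m/s.

v_f ≈ 1.22×10⁵ m/s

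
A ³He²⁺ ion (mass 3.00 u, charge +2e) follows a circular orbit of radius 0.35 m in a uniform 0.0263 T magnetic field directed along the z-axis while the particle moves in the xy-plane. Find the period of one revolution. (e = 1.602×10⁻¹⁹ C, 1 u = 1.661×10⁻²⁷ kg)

The cyclotron period depends only on m, q, B: T = 2πm/(|q|B).
T = 2π(4.983×10⁻²⁷)/((3.204×10⁻¹⁹)(0.0263)) ≈ 3.72×10⁻⁶ s.

T ≈ 3.72×10⁻⁶ s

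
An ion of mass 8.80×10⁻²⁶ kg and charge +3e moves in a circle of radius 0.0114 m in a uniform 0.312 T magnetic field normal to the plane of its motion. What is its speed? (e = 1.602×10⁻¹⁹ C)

v ≈ 1.94×10⁴ m/s

From |q|vB = mv²/r, v = |q|Br/m.
v = (4.806×10⁻¹⁹)(0.312)(0.0114)/8.80×10⁻²⁶ ≈ 1.94×10⁴ m/s.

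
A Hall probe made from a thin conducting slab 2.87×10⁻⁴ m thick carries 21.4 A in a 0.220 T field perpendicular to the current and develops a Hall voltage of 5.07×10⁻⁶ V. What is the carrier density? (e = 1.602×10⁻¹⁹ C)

n ≈ 2.02×10²⁸ m⁻³

From V_H = IB/(n e t), n = IB/(V_H e t).
n = (21.4)(0.220)/((5.07×10⁻⁶)(1.602×10⁻¹⁹)(2.87×10⁻⁴)) ≈ 2.02×10²⁸ m⁻³.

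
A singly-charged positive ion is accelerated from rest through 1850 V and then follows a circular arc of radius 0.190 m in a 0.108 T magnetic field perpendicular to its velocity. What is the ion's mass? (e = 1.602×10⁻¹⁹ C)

m ≈ 1.82×10⁻²⁶ kg

Combine |q|V = ½mv² and r = mv/(|q|B): eliminate v to get m = qB²r²/(2V).
m = (1.602×10⁻¹⁹)(0.108)²(0.190)²/(2·1850) ≈ 1.82×10⁻²⁶ kg.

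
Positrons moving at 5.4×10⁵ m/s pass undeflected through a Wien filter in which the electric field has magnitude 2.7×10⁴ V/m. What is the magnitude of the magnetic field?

Balance of forces in the selector: qE = qvB ⇒ B = E/v.
B = 2.7×10⁴/5.4×10⁵ = 0.050 T.

B = 0.050 T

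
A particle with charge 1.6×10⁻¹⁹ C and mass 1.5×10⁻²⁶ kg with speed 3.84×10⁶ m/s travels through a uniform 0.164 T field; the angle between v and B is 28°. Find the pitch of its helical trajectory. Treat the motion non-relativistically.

p ≈ 12.2 m

v∥ = v cosθ = 3.84×10⁶·cos28° ≈ 3.391×10⁶ m/s.
T = 2πm/(|q|B) = 2π(1.5×10⁻²⁶)/((1.6×10⁻¹⁹)(0.164)) ≈ 3.592×10⁻⁶ s.
pitch = v∥ T = (3.391×10⁶)(3.592×10⁻⁶) ≈ 12.2 m.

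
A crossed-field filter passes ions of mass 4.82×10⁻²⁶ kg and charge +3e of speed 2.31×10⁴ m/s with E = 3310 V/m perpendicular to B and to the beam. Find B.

Balance of forces in the selector: qE = qvB ⇒ B = E/v.
B = 3310/2.31×10⁴ = 0.143 T.

B = 0.143 T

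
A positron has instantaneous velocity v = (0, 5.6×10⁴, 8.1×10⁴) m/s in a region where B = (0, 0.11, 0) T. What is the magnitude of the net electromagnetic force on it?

v×B = (-8910, 0, 0) N/C.
F = q v×B = (1.602×10⁻¹⁹ C)·(-8910, 0, 0) = (-1.43×10⁻¹⁵, 0, 0) N.
|F| = 1.43×10⁻¹⁵ N.

|F| ≈ 1.43×10⁻¹⁵ N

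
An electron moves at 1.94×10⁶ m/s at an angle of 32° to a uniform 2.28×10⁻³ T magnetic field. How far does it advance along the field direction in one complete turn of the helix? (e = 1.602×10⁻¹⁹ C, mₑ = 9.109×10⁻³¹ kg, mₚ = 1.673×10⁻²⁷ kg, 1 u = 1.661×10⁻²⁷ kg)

p ≈ 0.0258 m

v∥ = v cosθ = 1.94×10⁶·cos32° ≈ 1.645×10⁶ m/s.
T = 2πm/(|q|B) = 2π(9.109×10⁻³¹)/((1.602×10⁻¹⁹)(2.28×10⁻³)) ≈ 1.567×10⁻⁸ s.
pitch = v∥ T = (1.645×10⁶)(1.567×10⁻⁸) ≈ 0.0258 m.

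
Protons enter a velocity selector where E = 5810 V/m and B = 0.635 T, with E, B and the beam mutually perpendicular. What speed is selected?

For undeflected motion the electric and magnetic forces balance: qE = qvB.
v = E/B = 5810/0.635 = 9150 m/s.

v = 9150 m/s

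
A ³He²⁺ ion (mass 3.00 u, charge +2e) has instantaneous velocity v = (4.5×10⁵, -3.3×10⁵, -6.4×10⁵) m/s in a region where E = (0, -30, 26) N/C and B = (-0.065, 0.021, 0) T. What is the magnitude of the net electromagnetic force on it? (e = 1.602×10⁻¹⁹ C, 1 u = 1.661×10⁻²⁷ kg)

v×B = (1.34×10⁴, 4.16×10⁴, -1.20×10⁴) N/C.
E + v×B = (1.34×10⁴, 4.16×10⁴, -1.20×10⁴) N/C.
F = q(E + v×B) = (3.204×10⁻¹⁹ C)·(1.34×10⁴, 4.16×10⁴, -1.20×10⁴) = (4.31×10⁻¹⁵, 1.33×10⁻¹⁴, -3.84×10⁻¹⁵) N.
|F| = 1.45×10⁻¹⁴ N.

|F| ≈ 1.45×10⁻¹⁴ N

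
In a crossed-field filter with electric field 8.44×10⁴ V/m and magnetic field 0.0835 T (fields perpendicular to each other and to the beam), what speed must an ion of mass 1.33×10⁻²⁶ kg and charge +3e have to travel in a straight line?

Straight-line motion ⇒ electric and magnetic forces cancel, so E = vB.
v = E/B = 8.44×10⁴/0.0835 = 1.01×10⁶ m/s.
The result is independent of the particle's charge and mass.

v = 1.01×10⁶ m/s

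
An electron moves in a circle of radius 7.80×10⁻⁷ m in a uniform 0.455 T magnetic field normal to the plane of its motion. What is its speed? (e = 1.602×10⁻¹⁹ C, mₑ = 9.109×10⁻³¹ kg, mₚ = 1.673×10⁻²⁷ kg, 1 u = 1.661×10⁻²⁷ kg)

From |q|vB = mv²/r, v = |q|Br/m.
v = (1.602×10⁻¹⁹)(0.455)(7.80×10⁻⁷)/9.109×10⁻³¹ ≈ 6.24×10⁴ m/s.

v ≈ 6.24×10⁴ m/s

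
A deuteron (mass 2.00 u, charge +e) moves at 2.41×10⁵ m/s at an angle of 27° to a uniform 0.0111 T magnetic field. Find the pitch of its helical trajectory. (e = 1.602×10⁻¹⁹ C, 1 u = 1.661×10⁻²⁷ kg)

p ≈ 2.52 m

v∥ = v cosθ = 2.41×10⁵·cos27° ≈ 2.147×10⁵ m/s.
T = 2πm/(|q|B) = 2π(3.322×10⁻²⁷)/((1.602×10⁻¹⁹)(0.0111)) ≈ 1.174×10⁻⁵ s.
pitch = v∥ T = (2.147×10⁵)(1.174×10⁻⁵) ≈ 2.52 m.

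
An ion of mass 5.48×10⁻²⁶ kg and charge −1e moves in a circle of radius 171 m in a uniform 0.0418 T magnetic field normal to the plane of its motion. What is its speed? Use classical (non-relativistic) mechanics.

v ≈ 2.09×10⁷ m/s

From |q|vB = mv²/r, v = |q|Br/m.
v = (1.602×10⁻¹⁹)(0.0418)(171)/5.48×10⁻²⁶ ≈ 2.09×10⁷ m/s.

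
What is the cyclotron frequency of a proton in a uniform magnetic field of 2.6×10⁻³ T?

f = |q|B/(2πm).
f = (1.602×10⁻¹⁹)(2.6×10⁻³)/(2π·1.673×10⁻²⁷) ≈ 4.0×10⁴ Hz.

f ≈ 4.0×10⁴ Hz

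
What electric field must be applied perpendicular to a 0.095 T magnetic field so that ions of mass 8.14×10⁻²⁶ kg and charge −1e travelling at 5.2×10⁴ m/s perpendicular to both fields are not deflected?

For straight-line motion qE = qvB, so E = vB.
E = 5.2×10⁴ × 0.095 = 4900 V/m.

E = 4900 V/m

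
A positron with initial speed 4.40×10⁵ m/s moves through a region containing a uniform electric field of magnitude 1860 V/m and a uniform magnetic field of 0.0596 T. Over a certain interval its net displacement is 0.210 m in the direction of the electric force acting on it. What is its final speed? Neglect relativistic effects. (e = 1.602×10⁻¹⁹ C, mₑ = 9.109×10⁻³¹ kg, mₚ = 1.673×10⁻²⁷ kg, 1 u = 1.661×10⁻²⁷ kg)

v_f ≈ 1.17×10⁷ m/s

B does no work; ΔKE = |q|E d.
½mv_f² = ½mv₀² + |q|Ed = ½(9.109×10⁻³¹)(4.40×10⁵)² + (1.602×10⁻¹⁹)(1860)(0.210) ≈ 8.818×10⁻²⁰ J + 6.257×10⁻¹⁷ J ≈ 6.266×10⁻¹⁷ J.
v_f = √(2·6.266×10⁻¹⁷/9.109×10⁻³¹) ≈ 1.17×10⁷ m/s.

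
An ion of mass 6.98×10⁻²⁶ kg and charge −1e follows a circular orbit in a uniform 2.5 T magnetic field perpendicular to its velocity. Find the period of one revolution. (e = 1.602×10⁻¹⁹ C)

The cyclotron period depends only on m, q, B: T = 2πm/(|q|B).
T = 2π(6.98×10⁻²⁶)/((1.602×10⁻¹⁹)(2.5)) ≈ 1.1×10⁻⁶ s.

T ≈ 1.1×10⁻⁶ s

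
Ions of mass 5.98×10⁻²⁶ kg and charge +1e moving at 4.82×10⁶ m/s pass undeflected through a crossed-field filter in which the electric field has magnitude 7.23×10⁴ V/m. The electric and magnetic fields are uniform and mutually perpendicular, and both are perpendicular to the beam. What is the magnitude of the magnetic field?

B = 0.0150 T

Balance of forces in the selector: qE = qvB ⇒ B = E/v.
B = 7.23×10⁴/4.82×10⁶ = 0.0150 T.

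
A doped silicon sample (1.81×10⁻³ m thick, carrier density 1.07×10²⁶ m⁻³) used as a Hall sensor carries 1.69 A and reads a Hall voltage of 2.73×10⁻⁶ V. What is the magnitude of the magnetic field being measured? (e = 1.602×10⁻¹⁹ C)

From V_H = IB/(n e t), B = V_H n e t / I.
B = (2.73×10⁻⁶)(1.07×10²⁶)(1.602×10⁻¹⁹)(1.81×10⁻³)/1.69 ≈ 0.0501 T.

B ≈ 0.0501 T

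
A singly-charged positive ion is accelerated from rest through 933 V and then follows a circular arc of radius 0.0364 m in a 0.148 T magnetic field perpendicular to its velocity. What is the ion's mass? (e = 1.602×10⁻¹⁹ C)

m ≈ 2.49×10⁻²⁷ kg

Combine |q|V = ½mv² and r = mv/(|q|B): eliminate v to get m = qB²r²/(2V).
m = (1.602×10⁻¹⁹)(0.148)²(0.0364)²/(2·933) ≈ 2.49×10⁻²⁷ kg.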